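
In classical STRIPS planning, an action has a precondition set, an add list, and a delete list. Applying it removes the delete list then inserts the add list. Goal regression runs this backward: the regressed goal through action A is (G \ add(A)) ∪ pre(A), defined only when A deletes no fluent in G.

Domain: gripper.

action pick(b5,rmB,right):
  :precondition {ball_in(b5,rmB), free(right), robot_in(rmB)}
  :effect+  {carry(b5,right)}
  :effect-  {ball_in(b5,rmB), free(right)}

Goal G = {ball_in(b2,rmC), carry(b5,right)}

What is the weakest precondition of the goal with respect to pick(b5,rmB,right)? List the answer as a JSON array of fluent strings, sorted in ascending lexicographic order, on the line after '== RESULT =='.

Compute (G \ add) ∪ pre:
  G ∩ del = {}  (empty — regression defined)
  G \ add = {ball_in(b2,rmC), carry(b5,right)} \ {carry(b5,right)} = {ball_in(b2,rmC)}
  ∪ pre   = {ball_in(b2,rmC)} ∪ {ball_in(b5,rmB), free(right), robot_in(rmB)}
          = {ball_in(b2,rmC), ball_in(b5,rmB), free(right), robot_in(rmB)}

== RESULT ==
["ball_in(b2,rmC)", "ball_in(b5,rmB)", "free(right)", "robot_in(rmB)"]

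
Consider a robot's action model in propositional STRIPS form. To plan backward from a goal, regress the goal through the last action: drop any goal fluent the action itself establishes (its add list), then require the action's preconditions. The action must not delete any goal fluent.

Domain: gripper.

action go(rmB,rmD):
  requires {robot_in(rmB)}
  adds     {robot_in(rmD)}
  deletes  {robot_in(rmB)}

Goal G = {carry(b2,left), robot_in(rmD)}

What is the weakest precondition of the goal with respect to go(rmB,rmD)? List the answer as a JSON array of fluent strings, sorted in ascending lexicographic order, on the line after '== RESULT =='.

Regress:
  G ∩ del = {}  (empty — regression defined)
  G \ add = {carry(b2,left), robot_in(rmD)} \ {robot_in(rmD)} = {carry(b2,left)}
  ∪ pre   = {carry(b2,left)} ∪ {robot_in(rmB)}
          = {carry(b2,left), robot_in(rmB)}

== RESULT ==
["carry(b2,left)", "robot_in(rmB)"]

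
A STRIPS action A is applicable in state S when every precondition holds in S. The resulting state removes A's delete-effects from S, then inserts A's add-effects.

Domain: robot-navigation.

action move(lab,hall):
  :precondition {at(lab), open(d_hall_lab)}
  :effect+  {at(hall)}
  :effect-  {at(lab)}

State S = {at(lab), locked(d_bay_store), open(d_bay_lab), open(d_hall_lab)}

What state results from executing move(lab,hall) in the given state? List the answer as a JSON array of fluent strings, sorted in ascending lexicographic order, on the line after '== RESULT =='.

Progress:
  pre ⊆ S: {at(lab), open(d_hall_lab)} ⊆ S  — applicable
  S \ del = {locked(d_bay_store), open(d_bay_lab), open(d_hall_lab)}
  ∪ add   = {at(hall), locked(d_bay_store), open(d_bay_lab), open(d_hall_lab)}

== RESULT ==
["at(hall)", "locked(d_bay_store)", "open(d_bay_lab)", "open(d_hall_lab)"]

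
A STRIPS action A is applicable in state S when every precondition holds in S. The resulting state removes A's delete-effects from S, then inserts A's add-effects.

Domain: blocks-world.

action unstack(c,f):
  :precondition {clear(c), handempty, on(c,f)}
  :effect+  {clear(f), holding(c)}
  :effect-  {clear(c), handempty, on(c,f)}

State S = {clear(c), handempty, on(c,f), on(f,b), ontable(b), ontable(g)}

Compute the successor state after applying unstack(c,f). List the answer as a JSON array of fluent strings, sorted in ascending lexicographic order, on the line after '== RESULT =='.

Compute (S \ del) ∪ add:
  pre ⊆ S: {clear(c), handempty, on(c,f)} ⊆ S  — applicable
  S \ del = {on(f,b), ontable(b), ontable(g)}
  ∪ add   = {clear(f), holding(c), on(f,b), ontable(b), ontable(g)}

== RESULT ==
["clear(f)", "holding(c)", "on(f,b)", "ontable(b)", "ontable(g)"]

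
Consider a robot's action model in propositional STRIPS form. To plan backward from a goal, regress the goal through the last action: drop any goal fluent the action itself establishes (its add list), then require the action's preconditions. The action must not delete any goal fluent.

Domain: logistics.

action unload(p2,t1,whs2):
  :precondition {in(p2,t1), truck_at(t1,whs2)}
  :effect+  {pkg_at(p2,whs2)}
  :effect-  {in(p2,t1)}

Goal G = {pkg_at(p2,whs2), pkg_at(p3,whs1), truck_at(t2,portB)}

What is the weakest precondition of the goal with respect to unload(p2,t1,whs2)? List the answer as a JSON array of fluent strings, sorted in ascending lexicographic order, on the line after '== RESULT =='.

Regress:
  G ∩ del = {}  (empty — regression defined)
  G \ add = {pkg_at(p2,whs2), pkg_at(p3,whs1), truck_at(t2,portB)} \ {pkg_at(p2,whs2)} = {pkg_at(p3,whs1), truck_at(t2,portB)}
  ∪ pre   = {pkg_at(p3,whs1), truck_at(t2,portB)} ∪ {in(p2,t1), truck_at(t1,whs2)}
          = {in(p2,t1), pkg_at(p3,whs1), truck_at(t1,whs2), truck_at(t2,portB)}

== RESULT ==
["in(p2,t1)", "pkg_at(p3,whs1)", "truck_at(t1,whs2)", "truck_at(t2,portB)"]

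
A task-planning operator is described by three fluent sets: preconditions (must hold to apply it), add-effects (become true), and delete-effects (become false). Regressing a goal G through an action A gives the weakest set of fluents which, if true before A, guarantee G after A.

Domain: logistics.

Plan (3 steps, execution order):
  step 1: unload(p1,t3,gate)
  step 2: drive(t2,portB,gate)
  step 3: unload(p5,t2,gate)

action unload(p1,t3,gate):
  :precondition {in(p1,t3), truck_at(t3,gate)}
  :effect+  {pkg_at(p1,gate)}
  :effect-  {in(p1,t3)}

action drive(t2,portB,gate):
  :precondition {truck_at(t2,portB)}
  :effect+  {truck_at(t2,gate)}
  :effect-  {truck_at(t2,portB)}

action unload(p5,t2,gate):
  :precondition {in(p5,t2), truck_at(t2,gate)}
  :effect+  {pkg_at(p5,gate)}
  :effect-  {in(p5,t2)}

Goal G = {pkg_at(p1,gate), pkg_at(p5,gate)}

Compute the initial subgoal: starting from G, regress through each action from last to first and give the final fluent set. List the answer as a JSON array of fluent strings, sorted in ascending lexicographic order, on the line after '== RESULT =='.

Regress step by step:
  through step 3 (unload(p5,t2,gate)): drop {pkg_at(p5,gate)}, keep {pkg_at(p1,gate)}, require {in(p5,t2), truck_at(t2,gate)}
    → {in(p5,t2), pkg_at(p1,gate), truck_at(t2,gate)}
  through step 2 (drive(t2,portB,gate)): drop {truck_at(t2,gate)}, keep {in(p5,t2), pkg_at(p1,gate)}, require {truck_at(t2,portB)}
    → {in(p5,t2), pkg_at(p1,gate), truck_at(t2,portB)}
  through step 1 (unload(p1,t3,gate)): drop {pkg_at(p1,gate)}, keep {in(p5,t2), truck_at(t2,portB)}, require {in(p1,t3), truck_at(t3,gate)}
    → {in(p1,t3), in(p5,t2), truck_at(t2,portB), truck_at(t3,gate)}

== RESULT ==
["in(p1,t3)", "in(p5,t2)", "truck_at(t2,portB)", "truck_at(t3,gate)"]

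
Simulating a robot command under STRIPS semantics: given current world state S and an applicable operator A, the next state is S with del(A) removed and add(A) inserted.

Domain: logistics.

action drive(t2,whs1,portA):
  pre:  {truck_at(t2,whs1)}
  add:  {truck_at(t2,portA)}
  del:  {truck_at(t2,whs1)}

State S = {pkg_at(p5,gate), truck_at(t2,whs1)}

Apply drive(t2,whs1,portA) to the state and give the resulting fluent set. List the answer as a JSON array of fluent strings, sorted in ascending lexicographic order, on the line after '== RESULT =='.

Compute (S \ del) ∪ add:
  pre ⊆ S: {truck_at(t2,whs1)} ⊆ S  — applicable
  S \ del = {pkg_at(p5,gate)}
  ∪ add   = {pkg_at(p5,gate), truck_at(t2,portA)}

== RESULT ==
["pkg_at(p5,gate)", "truck_at(t2,portA)"]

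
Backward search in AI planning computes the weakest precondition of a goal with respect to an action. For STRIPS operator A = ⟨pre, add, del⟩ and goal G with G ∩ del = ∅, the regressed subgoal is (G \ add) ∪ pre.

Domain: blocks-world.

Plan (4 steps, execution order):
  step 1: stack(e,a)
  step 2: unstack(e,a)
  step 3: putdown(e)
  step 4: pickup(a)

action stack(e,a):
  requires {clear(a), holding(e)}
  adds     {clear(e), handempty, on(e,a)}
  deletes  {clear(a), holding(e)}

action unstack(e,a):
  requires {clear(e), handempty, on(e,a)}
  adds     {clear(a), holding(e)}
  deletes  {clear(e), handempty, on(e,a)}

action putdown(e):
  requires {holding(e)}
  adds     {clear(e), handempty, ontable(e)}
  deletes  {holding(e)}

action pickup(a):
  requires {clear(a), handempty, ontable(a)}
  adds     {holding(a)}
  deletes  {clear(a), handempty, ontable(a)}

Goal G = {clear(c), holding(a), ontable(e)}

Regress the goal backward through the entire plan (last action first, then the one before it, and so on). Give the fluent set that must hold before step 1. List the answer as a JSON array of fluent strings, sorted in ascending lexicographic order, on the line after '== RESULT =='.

Work backward from the goal:
  through step 4 (pickup(a)): drop {holding(a)}, keep {clear(c), ontable(e)}, require {clear(a), handempty, ontable(a)}
    → {clear(a), clear(c), handempty, ontable(a), ontable(e)}
  through step 3 (putdown(e)): drop {handempty, ontable(e)}, keep {clear(a), clear(c), ontable(a)}, require {holding(e)}
    → {clear(a), clear(c), holding(e), ontable(a)}
  through step 2 (unstack(e,a)): drop {clear(a), holding(e)}, keep {clear(c), ontable(a)}, require {clear(e), handempty, on(e,a)}
    → {clear(c), clear(e), handempty, on(e,a), ontable(a)}
  through step 1 (stack(e,a)): drop {clear(e), handempty, on(e,a)}, keep {clear(c), ontable(a)}, require {clear(a), holding(e)}
    → {clear(a), clear(c), holding(e), ontable(a)}

== RESULT ==
["clear(a)", "clear(c)", "holding(e)", "ontable(a)"]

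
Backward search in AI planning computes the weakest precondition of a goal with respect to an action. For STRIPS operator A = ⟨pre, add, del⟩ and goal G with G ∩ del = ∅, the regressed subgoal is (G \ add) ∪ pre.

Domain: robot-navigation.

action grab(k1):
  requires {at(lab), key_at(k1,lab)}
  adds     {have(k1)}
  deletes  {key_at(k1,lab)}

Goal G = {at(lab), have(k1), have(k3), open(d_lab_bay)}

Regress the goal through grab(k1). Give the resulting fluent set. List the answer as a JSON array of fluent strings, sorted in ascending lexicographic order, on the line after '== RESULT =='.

Regress:
  G ∩ del = {}  (empty — regression defined)
  G \ add = {at(lab), have(k1), have(k3), open(d_lab_bay)} \ {have(k1)} = {at(lab), have(k3), open(d_lab_bay)}
  ∪ pre   = {at(lab), have(k3), open(d_lab_bay)} ∪ {at(lab), key_at(k1,lab)}
          = {at(lab), have(k3), key_at(k1,lab), open(d_lab_bay)}

== RESULT ==
["at(lab)", "have(k3)", "key_at(k1,lab)", "open(d_lab_bay)"]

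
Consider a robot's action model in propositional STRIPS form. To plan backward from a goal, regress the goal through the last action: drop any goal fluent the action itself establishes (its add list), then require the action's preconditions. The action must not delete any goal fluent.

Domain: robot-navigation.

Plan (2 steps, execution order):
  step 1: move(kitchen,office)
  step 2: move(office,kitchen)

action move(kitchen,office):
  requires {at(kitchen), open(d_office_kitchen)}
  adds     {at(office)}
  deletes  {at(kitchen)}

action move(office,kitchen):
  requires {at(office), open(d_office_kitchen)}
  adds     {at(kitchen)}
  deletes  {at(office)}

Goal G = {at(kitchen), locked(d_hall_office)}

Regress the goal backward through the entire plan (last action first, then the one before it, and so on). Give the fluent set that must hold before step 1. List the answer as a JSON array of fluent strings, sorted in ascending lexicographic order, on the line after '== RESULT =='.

Work backward from the goal:
  through step 2 (move(office,kitchen)): drop {at(kitchen)}, keep {locked(d_hall_office)}, require {at(office), open(d_office_kitchen)}
    → {at(office), locked(d_hall_office), open(d_office_kitchen)}
  through step 1 (move(kitchen,office)): drop {at(office)}, keep {locked(d_hall_office), open(d_office_kitchen)}, require {at(kitchen), open(d_office_kitchen)}
    → {at(kitchen), locked(d_hall_office), open(d_office_kitchen)}

== RESULT ==
["at(kitchen)", "locked(d_hall_office)", "open(d_office_kitchen)"]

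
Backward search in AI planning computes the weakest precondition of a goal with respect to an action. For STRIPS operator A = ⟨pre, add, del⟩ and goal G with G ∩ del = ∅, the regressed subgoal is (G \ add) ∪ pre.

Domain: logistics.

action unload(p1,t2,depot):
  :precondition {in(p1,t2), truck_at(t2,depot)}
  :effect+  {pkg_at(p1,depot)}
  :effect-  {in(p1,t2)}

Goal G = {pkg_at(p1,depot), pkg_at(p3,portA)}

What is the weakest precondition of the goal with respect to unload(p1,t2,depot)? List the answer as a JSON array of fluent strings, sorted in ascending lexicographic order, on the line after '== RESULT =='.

Regress:
  G ∩ del = {}  (empty — regression defined)
  G \ add = {pkg_at(p1,depot), pkg_at(p3,portA)} \ {pkg_at(p1,depot)} = {pkg_at(p3,portA)}
  ∪ pre   = {pkg_at(p3,portA)} ∪ {in(p1,t2), truck_at(t2,depot)}
          = {in(p1,t2), pkg_at(p3,portA), truck_at(t2,depot)}

== RESULT ==
["in(p1,t2)", "pkg_at(p3,portA)", "truck_at(t2,depot)"]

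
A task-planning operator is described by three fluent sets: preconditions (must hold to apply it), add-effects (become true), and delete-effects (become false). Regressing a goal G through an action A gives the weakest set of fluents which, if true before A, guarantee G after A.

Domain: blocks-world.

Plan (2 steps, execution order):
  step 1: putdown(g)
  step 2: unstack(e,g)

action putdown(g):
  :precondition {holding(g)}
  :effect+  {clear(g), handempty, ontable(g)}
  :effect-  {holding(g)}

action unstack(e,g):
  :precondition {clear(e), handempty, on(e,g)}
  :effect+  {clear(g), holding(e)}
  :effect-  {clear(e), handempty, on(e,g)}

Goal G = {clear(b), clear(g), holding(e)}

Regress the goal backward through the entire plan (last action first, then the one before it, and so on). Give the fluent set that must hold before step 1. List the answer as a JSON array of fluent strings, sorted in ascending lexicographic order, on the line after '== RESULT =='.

Regress step by step:
  through step 2 (unstack(e,g)): drop {clear(g), holding(e)}, keep {clear(b)}, require {clear(e), handempty, on(e,g)}
    → {clear(b), clear(e), handempty, on(e,g)}
  through step 1 (putdown(g)): drop {handempty}, keep {clear(b), clear(e), on(e,g)}, require {holding(g)}
    → {clear(b), clear(e), holding(g), on(e,g)}

== RESULT ==
["clear(b)", "clear(e)", "holding(g)", "on(e,g)"]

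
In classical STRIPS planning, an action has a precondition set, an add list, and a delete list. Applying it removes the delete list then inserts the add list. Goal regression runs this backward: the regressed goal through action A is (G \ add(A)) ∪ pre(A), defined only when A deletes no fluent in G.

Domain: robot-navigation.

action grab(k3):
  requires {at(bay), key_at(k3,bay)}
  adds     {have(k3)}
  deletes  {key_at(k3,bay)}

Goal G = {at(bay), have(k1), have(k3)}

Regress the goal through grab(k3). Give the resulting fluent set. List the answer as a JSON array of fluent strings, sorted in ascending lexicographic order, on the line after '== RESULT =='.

Compute (G \ add) ∪ pre:
  G ∩ del = {}  (empty — regression defined)
  G \ add = {at(bay), have(k1), have(k3)} \ {have(k3)} = {at(bay), have(k1)}
  ∪ pre   = {at(bay), have(k1)} ∪ {at(bay), key_at(k3,bay)}
          = {at(bay), have(k1), key_at(k3,bay)}

== RESULT ==
["at(bay)", "have(k1)", "key_at(k3,bay)"]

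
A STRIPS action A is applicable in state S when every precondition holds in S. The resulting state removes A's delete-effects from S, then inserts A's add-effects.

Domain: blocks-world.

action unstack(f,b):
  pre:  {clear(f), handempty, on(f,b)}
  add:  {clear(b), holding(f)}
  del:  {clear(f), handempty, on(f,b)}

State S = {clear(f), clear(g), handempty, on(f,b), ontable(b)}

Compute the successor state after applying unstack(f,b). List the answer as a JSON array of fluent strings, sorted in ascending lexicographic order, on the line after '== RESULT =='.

Progress:
  pre ⊆ S: {clear(f), handempty, on(f,b)} ⊆ S  — applicable
  S \ del = {clear(g), ontable(b)}
  ∪ add   = {clear(b), clear(g), holding(f), ontable(b)}

== RESULT ==
["clear(b)", "clear(g)", "holding(f)", "ontable(b)"]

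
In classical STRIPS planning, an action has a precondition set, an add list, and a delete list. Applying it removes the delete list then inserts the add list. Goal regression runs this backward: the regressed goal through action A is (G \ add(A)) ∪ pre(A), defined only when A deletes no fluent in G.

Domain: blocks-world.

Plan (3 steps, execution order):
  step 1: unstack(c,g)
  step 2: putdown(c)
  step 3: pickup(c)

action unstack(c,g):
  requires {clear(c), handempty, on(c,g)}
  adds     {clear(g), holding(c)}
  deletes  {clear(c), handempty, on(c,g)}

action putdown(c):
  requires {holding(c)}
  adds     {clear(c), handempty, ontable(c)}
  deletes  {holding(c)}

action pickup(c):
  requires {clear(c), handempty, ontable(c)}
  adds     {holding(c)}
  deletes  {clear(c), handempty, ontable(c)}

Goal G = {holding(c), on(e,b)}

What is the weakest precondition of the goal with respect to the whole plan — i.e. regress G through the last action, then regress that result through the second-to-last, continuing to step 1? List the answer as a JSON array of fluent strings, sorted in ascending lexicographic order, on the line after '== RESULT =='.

Work backward from the goal:
  through step 3 (pickup(c)): drop {holding(c)}, keep {on(e,b)}, require {clear(c), handempty, ontable(c)}
    → {clear(c), handempty, on(e,b), ontable(c)}
  through step 2 (putdown(c)): drop {clear(c), handempty, ontable(c)}, keep {on(e,b)}, require {holding(c)}
    → {holding(c), on(e,b)}
  through step 1 (unstack(c,g)): drop {holding(c)}, keep {on(e,b)}, require {clear(c), handempty, on(c,g)}
    → {clear(c), handempty, on(c,g), on(e,b)}

== RESULT ==
["clear(c)", "handempty", "on(c,g)", "on(e,b)"]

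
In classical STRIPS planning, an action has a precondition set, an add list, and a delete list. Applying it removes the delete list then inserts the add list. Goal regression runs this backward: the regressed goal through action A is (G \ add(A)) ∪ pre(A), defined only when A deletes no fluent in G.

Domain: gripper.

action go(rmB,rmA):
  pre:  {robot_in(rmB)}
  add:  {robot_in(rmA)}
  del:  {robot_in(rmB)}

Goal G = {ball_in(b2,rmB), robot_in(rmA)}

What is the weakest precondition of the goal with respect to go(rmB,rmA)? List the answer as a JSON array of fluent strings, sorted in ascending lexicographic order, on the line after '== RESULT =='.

Compute (G \ add) ∪ pre:
  G ∩ del = {}  (empty — regression defined)
  G \ add = {ball_in(b2,rmB), robot_in(rmA)} \ {robot_in(rmA)} = {ball_in(b2,rmB)}
  ∪ pre   = {ball_in(b2,rmB)} ∪ {robot_in(rmB)}
          = {ball_in(b2,rmB), robot_in(rmB)}

== RESULT ==
["ball_in(b2,rmB)", "robot_in(rmB)"]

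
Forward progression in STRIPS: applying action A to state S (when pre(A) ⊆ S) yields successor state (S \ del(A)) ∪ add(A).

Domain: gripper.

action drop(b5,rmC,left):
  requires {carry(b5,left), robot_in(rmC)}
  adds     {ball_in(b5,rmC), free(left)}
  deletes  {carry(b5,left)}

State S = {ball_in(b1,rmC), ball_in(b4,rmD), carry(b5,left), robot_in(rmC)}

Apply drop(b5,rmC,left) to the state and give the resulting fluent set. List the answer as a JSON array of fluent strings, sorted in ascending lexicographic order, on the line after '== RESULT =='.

Progress:
  pre ⊆ S: {carry(b5,left), robot_in(rmC)} ⊆ S  — applicable
  S \ del = {ball_in(b1,rmC), ball_in(b4,rmD), robot_in(rmC)}
  ∪ add   = {ball_in(b1,rmC), ball_in(b4,rmD), ball_in(b5,rmC), free(left), robot_in(rmC)}

== RESULT ==
["ball_in(b1,rmC)", "ball_in(b4,rmD)", "ball_in(b5,rmC)", "free(left)", "robot_in(rmC)"]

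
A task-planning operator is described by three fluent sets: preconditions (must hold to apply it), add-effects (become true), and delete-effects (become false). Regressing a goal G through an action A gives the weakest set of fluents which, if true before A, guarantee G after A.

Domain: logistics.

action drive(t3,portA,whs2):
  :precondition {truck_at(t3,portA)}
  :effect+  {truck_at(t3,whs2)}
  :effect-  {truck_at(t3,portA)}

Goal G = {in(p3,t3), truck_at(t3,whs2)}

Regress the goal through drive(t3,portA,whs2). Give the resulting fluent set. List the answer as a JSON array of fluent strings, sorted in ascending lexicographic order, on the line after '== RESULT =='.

Compute (G \ add) ∪ pre:
  G ∩ del = {}  (empty — regression defined)
  G \ add = {in(p3,t3), truck_at(t3,whs2)} \ {truck_at(t3,whs2)} = {in(p3,t3)}
  ∪ pre   = {in(p3,t3)} ∪ {truck_at(t3,portA)}
          = {in(p3,t3), truck_at(t3,portA)}

== RESULT ==
["in(p3,t3)", "truck_at(t3,portA)"]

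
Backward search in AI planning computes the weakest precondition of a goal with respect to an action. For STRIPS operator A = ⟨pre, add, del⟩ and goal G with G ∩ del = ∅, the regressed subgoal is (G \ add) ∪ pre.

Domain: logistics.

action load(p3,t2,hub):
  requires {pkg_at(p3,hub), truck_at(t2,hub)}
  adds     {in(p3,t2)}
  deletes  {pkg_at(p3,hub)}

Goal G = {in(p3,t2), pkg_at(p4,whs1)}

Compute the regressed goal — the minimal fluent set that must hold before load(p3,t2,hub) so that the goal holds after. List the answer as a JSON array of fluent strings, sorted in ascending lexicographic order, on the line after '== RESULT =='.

Regress:
  G ∩ del = {}  (empty — regression defined)
  G \ add = {in(p3,t2), pkg_at(p4,whs1)} \ {in(p3,t2)} = {pkg_at(p4,whs1)}
  ∪ pre   = {pkg_at(p4,whs1)} ∪ {pkg_at(p3,hub), truck_at(t2,hub)}
          = {pkg_at(p3,hub), pkg_at(p4,whs1), truck_at(t2,hub)}

== RESULT ==
["pkg_at(p3,hub)", "pkg_at(p4,whs1)", "truck_at(t2,hub)"]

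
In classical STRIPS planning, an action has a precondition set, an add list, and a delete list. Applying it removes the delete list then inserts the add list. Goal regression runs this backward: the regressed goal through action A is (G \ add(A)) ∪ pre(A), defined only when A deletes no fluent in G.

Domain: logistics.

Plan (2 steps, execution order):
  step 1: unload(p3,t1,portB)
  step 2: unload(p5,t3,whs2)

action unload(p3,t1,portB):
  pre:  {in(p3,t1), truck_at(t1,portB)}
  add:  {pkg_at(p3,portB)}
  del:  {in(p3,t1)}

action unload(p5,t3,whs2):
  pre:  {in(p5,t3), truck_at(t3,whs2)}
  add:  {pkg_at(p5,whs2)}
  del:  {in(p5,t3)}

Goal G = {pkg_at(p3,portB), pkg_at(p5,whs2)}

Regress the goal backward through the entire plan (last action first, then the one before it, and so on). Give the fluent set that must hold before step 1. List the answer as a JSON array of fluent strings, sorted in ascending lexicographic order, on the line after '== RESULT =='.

Work backward from the goal:
  through step 2 (unload(p5,t3,whs2)): drop {pkg_at(p5,whs2)}, keep {pkg_at(p3,portB)}, require {in(p5,t3), truck_at(t3,whs2)}
    → {in(p5,t3), pkg_at(p3,portB), truck_at(t3,whs2)}
  through step 1 (unload(p3,t1,portB)): drop {pkg_at(p3,portB)}, keep {in(p5,t3), truck_at(t3,whs2)}, require {in(p3,t1), truck_at(t1,portB)}
    → {in(p3,t1), in(p5,t3), truck_at(t1,portB), truck_at(t3,whs2)}

== RESULT ==
["in(p3,t1)", "in(p5,t3)", "truck_at(t1,portB)", "truck_at(t3,whs2)"]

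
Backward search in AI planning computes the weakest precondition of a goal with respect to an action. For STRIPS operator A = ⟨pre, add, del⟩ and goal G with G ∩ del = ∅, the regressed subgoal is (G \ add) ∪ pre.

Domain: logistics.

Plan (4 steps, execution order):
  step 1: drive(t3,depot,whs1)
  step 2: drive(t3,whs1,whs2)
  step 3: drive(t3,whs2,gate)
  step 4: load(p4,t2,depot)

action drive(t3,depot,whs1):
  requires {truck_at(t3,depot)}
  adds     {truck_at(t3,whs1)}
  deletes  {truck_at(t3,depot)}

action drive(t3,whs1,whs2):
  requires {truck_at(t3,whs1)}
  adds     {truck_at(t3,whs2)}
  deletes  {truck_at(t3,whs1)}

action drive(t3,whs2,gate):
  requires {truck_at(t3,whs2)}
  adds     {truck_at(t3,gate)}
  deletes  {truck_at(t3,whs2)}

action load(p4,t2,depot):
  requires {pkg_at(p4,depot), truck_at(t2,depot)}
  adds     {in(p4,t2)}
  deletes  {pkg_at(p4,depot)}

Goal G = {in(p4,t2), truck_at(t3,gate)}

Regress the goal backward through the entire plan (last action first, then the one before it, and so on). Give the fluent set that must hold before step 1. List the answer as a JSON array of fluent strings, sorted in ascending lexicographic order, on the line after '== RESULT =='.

Work backward from the goal:
  through step 4 (load(p4,t2,depot)): drop {in(p4,t2)}, keep {truck_at(t3,gate)}, require {pkg_at(p4,depot), truck_at(t2,depot)}
    → {pkg_at(p4,depot), truck_at(t2,depot), truck_at(t3,gate)}
  through step 3 (drive(t3,whs2,gate)): drop {truck_at(t3,gate)}, keep {pkg_at(p4,depot), truck_at(t2,depot)}, require {truck_at(t3,whs2)}
    → {pkg_at(p4,depot), truck_at(t2,depot), truck_at(t3,whs2)}
  through step 2 (drive(t3,whs1,whs2)): drop {truck_at(t3,whs2)}, keep {pkg_at(p4,depot), truck_at(t2,depot)}, require {truck_at(t3,whs1)}
    → {pkg_at(p4,depot), truck_at(t2,depot), truck_at(t3,whs1)}
  through step 1 (drive(t3,depot,whs1)): drop {truck_at(t3,whs1)}, keep {pkg_at(p4,depot), truck_at(t2,depot)}, require {truck_at(t3,depot)}
    → {pkg_at(p4,depot), truck_at(t2,depot), truck_at(t3,depot)}

== RESULT ==
["pkg_at(p4,depot)", "truck_at(t2,depot)", "truck_at(t3,depot)"]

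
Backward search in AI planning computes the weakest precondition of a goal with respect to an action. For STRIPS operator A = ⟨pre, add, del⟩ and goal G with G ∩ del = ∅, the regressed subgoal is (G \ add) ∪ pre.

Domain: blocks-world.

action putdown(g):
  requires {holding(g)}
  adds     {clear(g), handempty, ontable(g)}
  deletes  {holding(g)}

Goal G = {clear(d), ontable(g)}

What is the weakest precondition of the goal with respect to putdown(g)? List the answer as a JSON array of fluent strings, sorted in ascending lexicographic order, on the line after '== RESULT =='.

Regress:
  G ∩ del = {}  (empty — regression defined)
  G \ add = {clear(d), ontable(g)} \ {clear(g), handempty, ontable(g)} = {clear(d)}
  ∪ pre   = {clear(d)} ∪ {holding(g)}
          = {clear(d), holding(g)}

== RESULT ==
["clear(d)", "holding(g)"]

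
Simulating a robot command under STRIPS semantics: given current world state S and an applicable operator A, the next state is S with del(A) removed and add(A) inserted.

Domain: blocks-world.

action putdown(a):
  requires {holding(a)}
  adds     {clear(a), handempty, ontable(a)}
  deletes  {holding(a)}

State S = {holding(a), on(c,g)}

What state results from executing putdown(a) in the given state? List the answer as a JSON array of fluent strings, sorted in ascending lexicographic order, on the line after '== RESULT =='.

Compute (S \ del) ∪ add:
  pre ⊆ S: {holding(a)} ⊆ S  — applicable
  S \ del = {on(c,g)}
  ∪ add   = {clear(a), handempty, on(c,g), ontable(a)}

== RESULT ==
["clear(a)", "handempty", "on(c,g)", "ontable(a)"]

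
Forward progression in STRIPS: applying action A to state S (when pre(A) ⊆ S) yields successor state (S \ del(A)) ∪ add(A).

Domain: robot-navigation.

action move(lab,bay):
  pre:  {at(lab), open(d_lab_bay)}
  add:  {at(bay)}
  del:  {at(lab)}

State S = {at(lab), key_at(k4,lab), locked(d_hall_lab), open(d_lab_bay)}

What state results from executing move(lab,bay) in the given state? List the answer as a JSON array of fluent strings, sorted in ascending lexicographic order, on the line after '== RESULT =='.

Compute (S \ del) ∪ add:
  pre ⊆ S: {at(lab), open(d_lab_bay)} ⊆ S  — applicable
  S \ del = {key_at(k4,lab), locked(d_hall_lab), open(d_lab_bay)}
  ∪ add   = {at(bay), key_at(k4,lab), locked(d_hall_lab), open(d_lab_bay)}

== RESULT ==
["at(bay)", "key_at(k4,lab)", "locked(d_hall_lab)", "open(d_lab_bay)"]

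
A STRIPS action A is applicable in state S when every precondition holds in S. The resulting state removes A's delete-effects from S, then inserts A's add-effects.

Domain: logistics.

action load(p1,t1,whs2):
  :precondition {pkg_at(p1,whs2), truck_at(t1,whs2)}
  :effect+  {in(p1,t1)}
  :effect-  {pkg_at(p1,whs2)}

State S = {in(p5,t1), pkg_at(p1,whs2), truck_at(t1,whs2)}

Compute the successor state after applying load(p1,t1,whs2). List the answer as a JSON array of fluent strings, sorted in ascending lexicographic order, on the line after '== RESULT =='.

Compute (S \ del) ∪ add:
  pre ⊆ S: {pkg_at(p1,whs2), truck_at(t1,whs2)} ⊆ S  — applicable
  S \ del = {in(p5,t1), truck_at(t1,whs2)}
  ∪ add   = {in(p1,t1), in(p5,t1), truck_at(t1,whs2)}

== RESULT ==
["in(p1,t1)", "in(p5,t1)", "truck_at(t1,whs2)"]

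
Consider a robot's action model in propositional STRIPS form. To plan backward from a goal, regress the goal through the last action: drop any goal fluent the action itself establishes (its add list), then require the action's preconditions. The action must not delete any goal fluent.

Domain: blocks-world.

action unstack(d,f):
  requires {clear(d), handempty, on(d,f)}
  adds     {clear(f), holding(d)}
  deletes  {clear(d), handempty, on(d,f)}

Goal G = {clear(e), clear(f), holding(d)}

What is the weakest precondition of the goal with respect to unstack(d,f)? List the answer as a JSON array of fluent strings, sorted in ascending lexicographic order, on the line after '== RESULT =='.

Compute (G \ add) ∪ pre:
  G ∩ del = {}  (empty — regression defined)
  G \ add = {clear(e), clear(f), holding(d)} \ {clear(f), holding(d)} = {clear(e)}
  ∪ pre   = {clear(e)} ∪ {clear(d), handempty, on(d,f)}
          = {clear(d), clear(e), handempty, on(d,f)}

== RESULT ==
["clear(d)", "clear(e)", "handempty", "on(d,f)"]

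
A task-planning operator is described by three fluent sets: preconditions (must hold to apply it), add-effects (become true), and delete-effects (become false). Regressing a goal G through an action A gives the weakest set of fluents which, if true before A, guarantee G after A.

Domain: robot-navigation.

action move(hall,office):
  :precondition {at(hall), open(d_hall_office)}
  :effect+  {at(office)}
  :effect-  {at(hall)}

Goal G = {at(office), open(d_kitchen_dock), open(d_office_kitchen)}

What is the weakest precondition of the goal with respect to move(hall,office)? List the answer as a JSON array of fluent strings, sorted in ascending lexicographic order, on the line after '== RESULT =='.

Regress:
  G ∩ del = {}  (empty — regression defined)
  G \ add = {at(office), open(d_kitchen_dock), open(d_office_kitchen)} \ {at(office)} = {open(d_kitchen_dock), open(d_office_kitchen)}
  ∪ pre   = {open(d_kitchen_dock), open(d_office_kitchen)} ∪ {at(hall), open(d_hall_office)}
          = {at(hall), open(d_hall_office), open(d_kitchen_dock), open(d_office_kitchen)}

== RESULT ==
["at(hall)", "open(d_hall_office)", "open(d_kitchen_dock)", "open(d_office_kitchen)"]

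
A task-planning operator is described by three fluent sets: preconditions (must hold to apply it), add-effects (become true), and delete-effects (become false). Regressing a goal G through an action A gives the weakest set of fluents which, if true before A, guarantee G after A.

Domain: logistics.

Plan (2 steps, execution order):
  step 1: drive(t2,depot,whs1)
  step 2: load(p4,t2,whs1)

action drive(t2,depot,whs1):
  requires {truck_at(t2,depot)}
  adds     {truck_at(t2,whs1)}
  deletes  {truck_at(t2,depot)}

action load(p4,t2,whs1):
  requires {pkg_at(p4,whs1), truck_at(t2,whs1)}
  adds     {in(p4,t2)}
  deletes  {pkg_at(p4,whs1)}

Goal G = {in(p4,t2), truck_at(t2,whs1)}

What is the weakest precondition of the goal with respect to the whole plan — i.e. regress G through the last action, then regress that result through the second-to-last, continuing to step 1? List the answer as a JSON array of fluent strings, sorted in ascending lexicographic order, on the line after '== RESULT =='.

Regress step by step:
  through step 2 (load(p4,t2,whs1)): drop {in(p4,t2)}, keep {truck_at(t2,whs1)}, require {pkg_at(p4,whs1), truck_at(t2,whs1)}
    → {pkg_at(p4,whs1), truck_at(t2,whs1)}
  through step 1 (drive(t2,depot,whs1)): drop {truck_at(t2,whs1)}, keep {pkg_at(p4,whs1)}, require {truck_at(t2,depot)}
    → {pkg_at(p4,whs1), truck_at(t2,depot)}

== RESULT ==
["pkg_at(p4,whs1)", "truck_at(t2,depot)"]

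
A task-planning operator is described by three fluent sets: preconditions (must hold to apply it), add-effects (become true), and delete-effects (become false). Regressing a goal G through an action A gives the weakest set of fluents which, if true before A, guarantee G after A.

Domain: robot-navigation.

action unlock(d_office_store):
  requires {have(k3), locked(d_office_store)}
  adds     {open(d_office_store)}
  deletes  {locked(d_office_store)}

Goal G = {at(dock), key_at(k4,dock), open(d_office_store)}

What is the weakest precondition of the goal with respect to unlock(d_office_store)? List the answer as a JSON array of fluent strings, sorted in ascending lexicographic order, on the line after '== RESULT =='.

Compute (G \ add) ∪ pre:
  G ∩ del = {}  (empty — regression defined)
  G \ add = {at(dock), key_at(k4,dock), open(d_office_store)} \ {open(d_office_store)} = {at(dock), key_at(k4,dock)}
  ∪ pre   = {at(dock), key_at(k4,dock)} ∪ {have(k3), locked(d_office_store)}
          = {at(dock), have(k3), key_at(k4,dock), locked(d_office_store)}

== RESULT ==
["at(dock)", "have(k3)", "key_at(k4,dock)", "locked(d_office_store)"]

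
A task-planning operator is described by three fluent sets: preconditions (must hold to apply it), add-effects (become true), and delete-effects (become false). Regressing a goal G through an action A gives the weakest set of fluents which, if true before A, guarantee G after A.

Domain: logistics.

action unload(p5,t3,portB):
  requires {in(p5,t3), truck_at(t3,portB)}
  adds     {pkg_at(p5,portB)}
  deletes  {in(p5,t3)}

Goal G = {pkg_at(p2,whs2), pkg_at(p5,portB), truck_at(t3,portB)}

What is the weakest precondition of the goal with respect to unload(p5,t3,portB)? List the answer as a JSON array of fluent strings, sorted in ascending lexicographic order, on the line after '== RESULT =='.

Regress:
  G ∩ del = {}  (empty — regression defined)
  G \ add = {pkg_at(p2,whs2), pkg_at(p5,portB), truck_at(t3,portB)} \ {pkg_at(p5,portB)} = {pkg_at(p2,whs2), truck_at(t3,portB)}
  ∪ pre   = {pkg_at(p2,whs2), truck_at(t3,portB)} ∪ {in(p5,t3), truck_at(t3,portB)}
          = {in(p5,t3), pkg_at(p2,whs2), truck_at(t3,portB)}

== RESULT ==
["in(p5,t3)", "pkg_at(p2,whs2)", "truck_at(t3,portB)"]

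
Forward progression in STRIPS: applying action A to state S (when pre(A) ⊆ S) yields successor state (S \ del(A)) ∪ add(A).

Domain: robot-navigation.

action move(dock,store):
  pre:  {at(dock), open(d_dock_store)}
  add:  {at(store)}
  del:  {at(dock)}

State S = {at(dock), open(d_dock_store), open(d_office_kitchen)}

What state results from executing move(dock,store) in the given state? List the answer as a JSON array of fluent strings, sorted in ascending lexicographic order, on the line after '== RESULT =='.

Progress:
  pre ⊆ S: {at(dock), open(d_dock_store)} ⊆ S  — applicable
  S \ del = {open(d_dock_store), open(d_office_kitchen)}
  ∪ add   = {at(store), open(d_dock_store), open(d_office_kitchen)}

== RESULT ==
["at(store)", "open(d_dock_store)", "open(d_office_kitchen)"]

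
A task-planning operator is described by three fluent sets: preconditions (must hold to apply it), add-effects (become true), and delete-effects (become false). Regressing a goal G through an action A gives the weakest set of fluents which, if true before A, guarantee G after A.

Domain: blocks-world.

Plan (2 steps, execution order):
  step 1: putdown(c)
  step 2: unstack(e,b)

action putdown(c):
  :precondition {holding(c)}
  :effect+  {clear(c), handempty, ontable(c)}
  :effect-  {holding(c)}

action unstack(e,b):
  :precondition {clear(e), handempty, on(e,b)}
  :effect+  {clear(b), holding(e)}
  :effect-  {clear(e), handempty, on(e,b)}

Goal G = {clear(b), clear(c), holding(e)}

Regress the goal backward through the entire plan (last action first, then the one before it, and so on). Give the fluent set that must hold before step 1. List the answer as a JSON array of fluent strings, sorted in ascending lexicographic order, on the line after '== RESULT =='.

Regress step by step:
  through step 2 (unstack(e,b)): drop {clear(b), holding(e)}, keep {clear(c)}, require {clear(e), handempty, on(e,b)}
    → {clear(c), clear(e), handempty, on(e,b)}
  through step 1 (putdown(c)): drop {clear(c), handempty}, keep {clear(e), on(e,b)}, require {holding(c)}
    → {clear(e), holding(c), on(e,b)}

== RESULT ==
["clear(e)", "holding(c)", "on(e,b)"]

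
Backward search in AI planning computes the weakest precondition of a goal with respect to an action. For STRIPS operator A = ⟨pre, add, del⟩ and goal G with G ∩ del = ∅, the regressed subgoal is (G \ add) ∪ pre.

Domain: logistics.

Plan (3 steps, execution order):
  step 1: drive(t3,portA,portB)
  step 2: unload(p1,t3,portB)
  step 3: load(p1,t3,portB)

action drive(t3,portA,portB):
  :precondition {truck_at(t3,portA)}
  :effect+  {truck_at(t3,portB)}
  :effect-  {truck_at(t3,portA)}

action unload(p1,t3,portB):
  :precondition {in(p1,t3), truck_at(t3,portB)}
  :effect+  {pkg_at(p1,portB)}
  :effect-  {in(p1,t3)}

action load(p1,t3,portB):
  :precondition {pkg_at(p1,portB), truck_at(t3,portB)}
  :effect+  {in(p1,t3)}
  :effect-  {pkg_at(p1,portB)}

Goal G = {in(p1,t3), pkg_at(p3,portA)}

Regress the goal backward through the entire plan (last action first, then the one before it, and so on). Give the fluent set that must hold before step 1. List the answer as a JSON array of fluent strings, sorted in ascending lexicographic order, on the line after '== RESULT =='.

Regress step by step:
  through step 3 (load(p1,t3,portB)): drop {in(p1,t3)}, keep {pkg_at(p3,portA)}, require {pkg_at(p1,portB), truck_at(t3,portB)}
    → {pkg_at(p1,portB), pkg_at(p3,portA), truck_at(t3,portB)}
  through step 2 (unload(p1,t3,portB)): drop {pkg_at(p1,portB)}, keep {pkg_at(p3,portA), truck_at(t3,portB)}, require {in(p1,t3), truck_at(t3,portB)}
    → {in(p1,t3), pkg_at(p3,portA), truck_at(t3,portB)}
  through step 1 (drive(t3,portA,portB)): drop {truck_at(t3,portB)}, keep {in(p1,t3), pkg_at(p3,portA)}, require {truck_at(t3,portA)}
    → {in(p1,t3), pkg_at(p3,portA), truck_at(t3,portA)}

== RESULT ==
["in(p1,t3)", "pkg_at(p3,portA)", "truck_at(t3,portA)"]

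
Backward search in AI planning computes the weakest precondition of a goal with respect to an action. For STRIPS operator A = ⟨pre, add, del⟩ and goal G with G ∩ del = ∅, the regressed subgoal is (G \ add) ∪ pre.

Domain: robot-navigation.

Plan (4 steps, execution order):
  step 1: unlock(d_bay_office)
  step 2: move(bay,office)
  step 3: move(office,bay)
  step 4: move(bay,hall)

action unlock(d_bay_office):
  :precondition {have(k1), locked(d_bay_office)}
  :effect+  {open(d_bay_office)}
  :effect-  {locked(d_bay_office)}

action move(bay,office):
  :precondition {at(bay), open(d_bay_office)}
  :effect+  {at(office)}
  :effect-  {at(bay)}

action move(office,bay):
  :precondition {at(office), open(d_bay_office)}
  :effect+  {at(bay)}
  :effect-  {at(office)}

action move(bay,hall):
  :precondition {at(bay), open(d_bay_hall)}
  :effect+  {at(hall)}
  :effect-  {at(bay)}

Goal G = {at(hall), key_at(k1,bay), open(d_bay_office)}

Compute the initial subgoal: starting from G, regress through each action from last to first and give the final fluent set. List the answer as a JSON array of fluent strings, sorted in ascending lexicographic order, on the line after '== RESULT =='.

Work backward from the goal:
  through step 4 (move(bay,hall)): drop {at(hall)}, keep {key_at(k1,bay), open(d_bay_office)}, require {at(bay), open(d_bay_hall)}
    → {at(bay), key_at(k1,bay), open(d_bay_hall), open(d_bay_office)}
  through step 3 (move(office,bay)): drop {at(bay)}, keep {key_at(k1,bay), open(d_bay_hall), open(d_bay_office)}, require {at(office), open(d_bay_office)}
    → {at(office), key_at(k1,bay), open(d_bay_hall), open(d_bay_office)}
  through step 2 (move(bay,office)): drop {at(office)}, keep {key_at(k1,bay), open(d_bay_hall), open(d_bay_office)}, require {at(bay), open(d_bay_office)}
    → {at(bay), key_at(k1,bay), open(d_bay_hall), open(d_bay_office)}
  through step 1 (unlock(d_bay_office)): drop {open(d_bay_office)}, keep {at(bay), key_at(k1,bay), open(d_bay_hall)}, require {have(k1), locked(d_bay_office)}
    → {at(bay), have(k1), key_at(k1,bay), locked(d_bay_office), open(d_bay_hall)}

== RESULT ==
["at(bay)", "have(k1)", "key_at(k1,bay)", "locked(d_bay_office)", "open(d_bay_hall)"]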